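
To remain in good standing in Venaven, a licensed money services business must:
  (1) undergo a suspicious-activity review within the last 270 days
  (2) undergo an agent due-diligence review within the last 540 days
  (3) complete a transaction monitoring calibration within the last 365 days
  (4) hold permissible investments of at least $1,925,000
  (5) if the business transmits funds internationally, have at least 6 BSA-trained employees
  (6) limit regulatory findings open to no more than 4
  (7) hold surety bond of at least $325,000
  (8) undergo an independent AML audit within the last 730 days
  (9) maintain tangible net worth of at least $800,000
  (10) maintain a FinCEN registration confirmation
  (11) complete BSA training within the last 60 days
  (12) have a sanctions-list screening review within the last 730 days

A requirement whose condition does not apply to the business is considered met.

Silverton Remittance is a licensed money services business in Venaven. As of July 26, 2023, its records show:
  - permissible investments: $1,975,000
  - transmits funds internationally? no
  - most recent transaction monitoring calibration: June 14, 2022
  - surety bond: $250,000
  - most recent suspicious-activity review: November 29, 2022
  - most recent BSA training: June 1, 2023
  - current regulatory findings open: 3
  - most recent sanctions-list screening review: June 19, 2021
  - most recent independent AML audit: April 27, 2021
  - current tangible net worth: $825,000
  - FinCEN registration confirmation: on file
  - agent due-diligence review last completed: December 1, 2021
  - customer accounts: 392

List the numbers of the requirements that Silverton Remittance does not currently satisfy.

1. suspicious-activity review 239 days ago vs limit 270 → met
2. agent due-diligence review 602 days ago vs limit 540 → not met
3. transaction monitoring calibration 407 days ago vs limit 365 → not met
4. permissible investments $1,975,000 ≥ $1,925,000 → met
5. condition 'transmits funds internationally' does not hold → requirement n/a → met
6. regulatory findings open 3 ≤ 4 → met
7. surety bond $250,000 < $325,000 → not met
8. independent AML audit 820 days ago vs limit 730 → not met
9. tangible net worth $825,000 ≥ $800,000 → met
10. FinCEN registration confirmation present → met
11. BSA training 55 days ago vs limit 60 → met
12. sanctions-list screening review 767 days ago vs limit 730 → not met
Not met: 2, 3, 7, 8, 12

2, 3, 7, 8, 12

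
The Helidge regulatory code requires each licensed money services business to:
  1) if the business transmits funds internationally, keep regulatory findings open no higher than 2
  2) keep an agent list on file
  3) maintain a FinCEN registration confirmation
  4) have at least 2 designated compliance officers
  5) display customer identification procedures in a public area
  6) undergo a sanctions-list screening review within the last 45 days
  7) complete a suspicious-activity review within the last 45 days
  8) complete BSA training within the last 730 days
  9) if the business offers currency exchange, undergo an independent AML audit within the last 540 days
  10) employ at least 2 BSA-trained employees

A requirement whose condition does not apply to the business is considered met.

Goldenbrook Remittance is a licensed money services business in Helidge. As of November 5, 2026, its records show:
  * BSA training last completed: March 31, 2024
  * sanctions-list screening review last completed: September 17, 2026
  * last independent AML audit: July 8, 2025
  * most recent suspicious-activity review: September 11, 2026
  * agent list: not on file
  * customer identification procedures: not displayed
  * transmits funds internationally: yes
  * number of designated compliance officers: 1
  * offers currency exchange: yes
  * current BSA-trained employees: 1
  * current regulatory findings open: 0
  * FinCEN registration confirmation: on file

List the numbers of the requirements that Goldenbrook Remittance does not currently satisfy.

2, 4, 5, 6, 7, 8, 10

1. condition 'transmits funds internationally' holds; regulatory findings open 0 ≤ 2 → met
2. agent list absent → not met
3. FinCEN registration confirmation present → met
4. designated compliance officers 1 < 2 → not met
5. customer identification procedures absent → not met
6. sanctions-list screening review 49 days ago vs limit 45 → not met
7. suspicious-activity review 55 days ago vs limit 45 → not met
8. BSA training 949 days ago vs limit 730 → not met
9. condition 'offers currency exchange' holds; independent AML audit 485 days ago vs limit 540 → met
10. BSA-trained employees 1 < 2 → not met
Not met: 2, 4, 5, 6, 7, 8, 10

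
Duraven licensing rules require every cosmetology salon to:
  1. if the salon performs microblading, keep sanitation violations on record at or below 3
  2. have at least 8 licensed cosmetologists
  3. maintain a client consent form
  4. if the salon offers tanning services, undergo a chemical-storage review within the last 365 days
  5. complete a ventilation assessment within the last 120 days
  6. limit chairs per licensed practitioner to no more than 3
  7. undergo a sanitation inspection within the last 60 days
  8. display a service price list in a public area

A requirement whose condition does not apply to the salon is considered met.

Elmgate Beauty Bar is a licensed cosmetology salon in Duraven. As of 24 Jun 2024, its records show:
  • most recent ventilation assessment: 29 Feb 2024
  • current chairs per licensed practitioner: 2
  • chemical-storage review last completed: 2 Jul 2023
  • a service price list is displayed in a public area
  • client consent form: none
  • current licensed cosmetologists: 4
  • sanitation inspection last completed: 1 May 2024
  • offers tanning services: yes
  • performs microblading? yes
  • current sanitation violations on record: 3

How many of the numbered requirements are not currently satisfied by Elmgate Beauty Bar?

2

1. condition 'performs microblading' holds; sanitation violations on record 3 ≤ 3 → met
2. licensed cosmetologists 4 < 8 → not met
3. client consent form absent → not met
4. condition 'offers tanning services' holds; chemical-storage review 358 days ago vs limit 365 → met
5. ventilation assessment 116 days ago vs limit 120 → met
6. chairs per licensed practitioner 2 ≤ 3 → met
7. sanitation inspection 54 days ago vs limit 60 → met
8. service price list present → met
Not met: 2 of 8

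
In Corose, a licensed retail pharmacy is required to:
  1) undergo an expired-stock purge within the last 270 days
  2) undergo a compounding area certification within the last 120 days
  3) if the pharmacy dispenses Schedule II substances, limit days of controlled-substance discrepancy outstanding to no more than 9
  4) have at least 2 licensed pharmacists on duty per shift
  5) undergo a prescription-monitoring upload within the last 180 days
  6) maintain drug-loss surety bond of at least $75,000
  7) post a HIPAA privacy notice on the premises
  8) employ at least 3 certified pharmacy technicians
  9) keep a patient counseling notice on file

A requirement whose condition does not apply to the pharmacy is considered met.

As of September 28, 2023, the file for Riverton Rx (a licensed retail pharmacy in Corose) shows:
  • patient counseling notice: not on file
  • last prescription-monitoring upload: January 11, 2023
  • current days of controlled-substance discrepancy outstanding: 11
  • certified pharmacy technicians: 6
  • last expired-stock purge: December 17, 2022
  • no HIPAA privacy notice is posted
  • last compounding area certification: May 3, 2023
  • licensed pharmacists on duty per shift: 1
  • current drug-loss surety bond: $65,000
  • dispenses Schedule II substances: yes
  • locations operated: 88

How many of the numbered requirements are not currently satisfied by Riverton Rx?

8

1. expired-stock purge 285 days ago vs limit 270 → not met
2. compounding area certification 148 days ago vs limit 120 → not met
3. condition 'dispenses Schedule II substances' holds; days of controlled-substance discrepancy outstanding 11 > 9 → not met
4. licensed pharmacists on duty per shift 1 < 2 → not met
5. prescription-monitoring upload 260 days ago vs limit 180 → not met
6. drug-loss surety bond $65,000 < $75,000 → not met
7. HIPAA privacy notice absent → not met
8. certified pharmacy technicians 6 ≥ 3 → met
9. patient counseling notice absent → not met
Not met: 8 of 9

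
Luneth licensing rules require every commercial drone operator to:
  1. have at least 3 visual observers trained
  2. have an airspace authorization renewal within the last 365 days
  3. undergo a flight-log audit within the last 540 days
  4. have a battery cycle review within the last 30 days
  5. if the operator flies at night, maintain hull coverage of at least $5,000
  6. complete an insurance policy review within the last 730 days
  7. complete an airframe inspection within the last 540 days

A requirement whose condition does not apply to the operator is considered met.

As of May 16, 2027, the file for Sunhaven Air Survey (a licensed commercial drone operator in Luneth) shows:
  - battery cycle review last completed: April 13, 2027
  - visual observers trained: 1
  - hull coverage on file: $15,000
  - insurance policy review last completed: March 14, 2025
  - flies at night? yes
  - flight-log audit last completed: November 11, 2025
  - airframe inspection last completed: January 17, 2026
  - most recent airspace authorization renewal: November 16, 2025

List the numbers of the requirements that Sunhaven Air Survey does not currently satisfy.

1. visual observers trained 1 < 3 → not met
2. airspace authorization renewal 546 days ago vs limit 365 → not met
3. flight-log audit 551 days ago vs limit 540 → not met
4. battery cycle review 33 days ago vs limit 30 → not met
5. condition 'flies at night' holds; hull coverage $15,000 ≥ $5,000 → met
6. insurance policy review 793 days ago vs limit 730 → not met
7. airframe inspection 484 days ago vs limit 540 → met
Not met: 1, 2, 3, 4, 6

1, 2, 3, 4, 6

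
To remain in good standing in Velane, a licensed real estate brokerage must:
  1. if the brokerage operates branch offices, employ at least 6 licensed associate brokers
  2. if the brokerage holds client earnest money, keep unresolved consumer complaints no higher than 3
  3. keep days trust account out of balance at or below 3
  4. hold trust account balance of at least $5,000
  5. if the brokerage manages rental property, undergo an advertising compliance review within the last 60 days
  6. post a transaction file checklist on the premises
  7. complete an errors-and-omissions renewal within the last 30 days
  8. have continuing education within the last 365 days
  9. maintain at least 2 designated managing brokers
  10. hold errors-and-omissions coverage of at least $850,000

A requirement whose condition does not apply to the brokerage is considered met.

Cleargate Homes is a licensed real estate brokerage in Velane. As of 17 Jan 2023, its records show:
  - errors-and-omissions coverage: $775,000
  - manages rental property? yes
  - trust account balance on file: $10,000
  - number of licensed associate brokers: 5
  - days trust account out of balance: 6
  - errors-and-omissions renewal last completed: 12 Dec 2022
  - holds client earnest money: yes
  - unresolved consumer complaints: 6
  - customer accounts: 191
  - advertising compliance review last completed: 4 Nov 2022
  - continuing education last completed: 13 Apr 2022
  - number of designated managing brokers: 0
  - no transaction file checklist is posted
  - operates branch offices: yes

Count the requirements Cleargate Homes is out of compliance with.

8

1. condition 'operates branch offices' holds; licensed associate brokers 5 < 6 → not met
2. condition 'holds client earnest money' holds; unresolved consumer complaints 6 > 3 → not met
3. days trust account out of balance 6 > 3 → not met
4. trust account balance $10,000 ≥ $5,000 → met
5. condition 'manages rental property' holds; advertising compliance review 74 days ago vs limit 60 → not met
6. transaction file checklist absent → not met
7. errors-and-omissions renewal 36 days ago vs limit 30 → not met
8. continuing education 279 days ago vs limit 365 → met
9. designated managing brokers 0 < 2 → not met
10. errors-and-omissions coverage $775,000 < $850,000 → not met
Not met: 8 of 10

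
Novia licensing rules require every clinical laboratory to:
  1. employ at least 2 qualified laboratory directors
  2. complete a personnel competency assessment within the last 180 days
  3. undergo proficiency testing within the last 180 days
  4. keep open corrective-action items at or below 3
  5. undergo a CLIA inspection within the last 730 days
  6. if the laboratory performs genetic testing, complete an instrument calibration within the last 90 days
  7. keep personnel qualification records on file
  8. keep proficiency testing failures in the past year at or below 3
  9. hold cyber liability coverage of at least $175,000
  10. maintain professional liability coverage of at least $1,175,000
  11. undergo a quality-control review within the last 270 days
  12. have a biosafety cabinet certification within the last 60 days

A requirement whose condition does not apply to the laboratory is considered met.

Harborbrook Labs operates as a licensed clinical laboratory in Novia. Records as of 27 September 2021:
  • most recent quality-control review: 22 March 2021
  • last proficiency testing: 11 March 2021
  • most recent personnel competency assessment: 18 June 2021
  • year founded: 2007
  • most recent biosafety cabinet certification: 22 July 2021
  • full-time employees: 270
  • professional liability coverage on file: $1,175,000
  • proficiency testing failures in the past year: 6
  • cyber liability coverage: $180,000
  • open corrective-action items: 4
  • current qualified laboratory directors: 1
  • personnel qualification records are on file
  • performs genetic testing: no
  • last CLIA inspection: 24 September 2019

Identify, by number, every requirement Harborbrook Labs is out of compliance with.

1. qualified laboratory directors 1 < 2 → not met
2. personnel competency assessment 101 days ago vs limit 180 → met
3. proficiency testing 200 days ago vs limit 180 → not met
4. open corrective-action items 4 > 3 → not met
5. CLIA inspection 734 days ago vs limit 730 → not met
6. condition 'performs genetic testing' does not hold → requirement n/a → met
7. personnel qualification records present → met
8. proficiency testing failures in the past year 6 > 3 → not met
9. cyber liability coverage $180,000 ≥ $175,000 → met
10. professional liability coverage $1,175,000 ≥ $1,175,000 → met
11. quality-control review 189 days ago vs limit 270 → met
12. biosafety cabinet certification 67 days ago vs limit 60 → not met
Not met: 1, 3, 4, 5, 8, 12

1, 3, 4, 5, 8, 12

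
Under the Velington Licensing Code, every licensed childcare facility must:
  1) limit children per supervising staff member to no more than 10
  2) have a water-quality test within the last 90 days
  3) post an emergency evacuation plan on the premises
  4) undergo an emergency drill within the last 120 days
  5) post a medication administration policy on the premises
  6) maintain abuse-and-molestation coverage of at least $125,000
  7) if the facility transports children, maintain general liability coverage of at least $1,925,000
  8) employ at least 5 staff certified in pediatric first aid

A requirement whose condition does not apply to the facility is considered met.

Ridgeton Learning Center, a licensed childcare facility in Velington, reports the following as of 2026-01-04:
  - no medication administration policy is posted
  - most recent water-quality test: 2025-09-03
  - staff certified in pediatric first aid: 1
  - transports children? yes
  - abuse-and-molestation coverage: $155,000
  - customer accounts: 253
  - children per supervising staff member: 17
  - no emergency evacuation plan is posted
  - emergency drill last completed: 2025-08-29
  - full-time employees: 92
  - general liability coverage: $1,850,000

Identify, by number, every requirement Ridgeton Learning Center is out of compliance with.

1, 2, 3, 4, 5, 7, 8

1. children per supervising staff member 17 > 10 → not met
2. water-quality test 123 days ago vs limit 90 → not met
3. emergency evacuation plan absent → not met
4. emergency drill 128 days ago vs limit 120 → not met
5. medication administration policy absent → not met
6. abuse-and-molestation coverage $155,000 ≥ $125,000 → met
7. condition 'transports children' holds; general liability coverage $1,850,000 < $1,925,000 → not met
8. staff certified in pediatric first aid 1 < 5 → not met
Not met: 1, 2, 3, 4, 5, 7, 8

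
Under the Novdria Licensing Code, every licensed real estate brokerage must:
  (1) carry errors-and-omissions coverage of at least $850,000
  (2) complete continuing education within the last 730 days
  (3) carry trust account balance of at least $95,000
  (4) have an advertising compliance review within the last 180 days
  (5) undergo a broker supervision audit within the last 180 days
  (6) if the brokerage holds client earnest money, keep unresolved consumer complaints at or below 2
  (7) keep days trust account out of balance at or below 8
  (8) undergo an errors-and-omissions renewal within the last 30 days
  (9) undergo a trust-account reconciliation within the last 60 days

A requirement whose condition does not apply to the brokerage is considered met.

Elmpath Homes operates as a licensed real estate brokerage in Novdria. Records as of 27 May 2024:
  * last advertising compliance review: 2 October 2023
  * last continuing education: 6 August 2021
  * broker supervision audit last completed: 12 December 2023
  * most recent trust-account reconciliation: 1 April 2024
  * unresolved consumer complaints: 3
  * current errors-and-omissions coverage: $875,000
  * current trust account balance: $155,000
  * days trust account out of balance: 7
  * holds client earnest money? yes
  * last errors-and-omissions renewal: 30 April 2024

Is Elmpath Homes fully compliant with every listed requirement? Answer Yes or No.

No

1. errors-and-omissions coverage $875,000 ≥ $850,000 → met
2. continuing education 1025 days ago vs limit 730 → not met
3. trust account balance $155,000 ≥ $95,000 → met
4. advertising compliance review 238 days ago vs limit 180 → not met
5. broker supervision audit 167 days ago vs limit 180 → met
6. condition 'holds client earnest money' holds; unresolved consumer complaints 3 > 2 → not met
7. days trust account out of balance 7 ≤ 8 → met
8. errors-and-omissions renewal 27 days ago vs limit 30 → met
9. trust-account reconciliation 56 days ago vs limit 60 → met
Not met: 2, 4, 6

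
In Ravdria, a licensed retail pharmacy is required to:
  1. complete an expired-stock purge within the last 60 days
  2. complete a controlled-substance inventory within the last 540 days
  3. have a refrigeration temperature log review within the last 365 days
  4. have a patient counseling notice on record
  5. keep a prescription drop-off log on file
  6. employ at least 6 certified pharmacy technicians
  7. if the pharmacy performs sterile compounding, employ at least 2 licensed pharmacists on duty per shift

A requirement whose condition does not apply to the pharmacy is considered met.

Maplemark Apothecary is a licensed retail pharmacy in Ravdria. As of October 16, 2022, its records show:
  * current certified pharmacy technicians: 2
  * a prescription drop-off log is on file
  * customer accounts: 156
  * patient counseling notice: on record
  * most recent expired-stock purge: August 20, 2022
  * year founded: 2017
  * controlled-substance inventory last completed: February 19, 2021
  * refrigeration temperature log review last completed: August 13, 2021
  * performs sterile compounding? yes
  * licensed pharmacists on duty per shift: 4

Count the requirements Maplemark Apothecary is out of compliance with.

1. expired-stock purge 57 days ago vs limit 60 → met
2. controlled-substance inventory 604 days ago vs limit 540 → not met
3. refrigeration temperature log review 429 days ago vs limit 365 → not met
4. patient counseling notice present → met
5. prescription drop-off log present → met
6. certified pharmacy technicians 2 < 6 → not met
7. condition 'performs sterile compounding' holds; licensed pharmacists on duty per shift 4 ≥ 2 → met
Not met: 3 of 7

3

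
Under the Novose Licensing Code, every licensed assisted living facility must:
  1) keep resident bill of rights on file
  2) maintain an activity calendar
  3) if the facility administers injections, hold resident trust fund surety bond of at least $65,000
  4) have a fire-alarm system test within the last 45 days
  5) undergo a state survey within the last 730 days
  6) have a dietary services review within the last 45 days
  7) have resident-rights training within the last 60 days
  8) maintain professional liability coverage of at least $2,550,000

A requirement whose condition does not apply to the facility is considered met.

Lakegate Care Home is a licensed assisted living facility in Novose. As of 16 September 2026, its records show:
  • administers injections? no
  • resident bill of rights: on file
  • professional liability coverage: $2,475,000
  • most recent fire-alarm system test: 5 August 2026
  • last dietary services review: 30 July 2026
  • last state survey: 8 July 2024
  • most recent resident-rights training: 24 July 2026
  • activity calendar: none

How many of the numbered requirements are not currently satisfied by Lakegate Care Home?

1. resident bill of rights present → met
2. activity calendar absent → not met
3. condition 'administers injections' does not hold → requirement n/a → met
4. fire-alarm system test 42 days ago vs limit 45 → met
5. state survey 800 days ago vs limit 730 → not met
6. dietary services review 48 days ago vs limit 45 → not met
7. resident-rights training 54 days ago vs limit 60 → met
8. professional liability coverage $2,475,000 < $2,550,000 → not met
Not met: 4 of 8

4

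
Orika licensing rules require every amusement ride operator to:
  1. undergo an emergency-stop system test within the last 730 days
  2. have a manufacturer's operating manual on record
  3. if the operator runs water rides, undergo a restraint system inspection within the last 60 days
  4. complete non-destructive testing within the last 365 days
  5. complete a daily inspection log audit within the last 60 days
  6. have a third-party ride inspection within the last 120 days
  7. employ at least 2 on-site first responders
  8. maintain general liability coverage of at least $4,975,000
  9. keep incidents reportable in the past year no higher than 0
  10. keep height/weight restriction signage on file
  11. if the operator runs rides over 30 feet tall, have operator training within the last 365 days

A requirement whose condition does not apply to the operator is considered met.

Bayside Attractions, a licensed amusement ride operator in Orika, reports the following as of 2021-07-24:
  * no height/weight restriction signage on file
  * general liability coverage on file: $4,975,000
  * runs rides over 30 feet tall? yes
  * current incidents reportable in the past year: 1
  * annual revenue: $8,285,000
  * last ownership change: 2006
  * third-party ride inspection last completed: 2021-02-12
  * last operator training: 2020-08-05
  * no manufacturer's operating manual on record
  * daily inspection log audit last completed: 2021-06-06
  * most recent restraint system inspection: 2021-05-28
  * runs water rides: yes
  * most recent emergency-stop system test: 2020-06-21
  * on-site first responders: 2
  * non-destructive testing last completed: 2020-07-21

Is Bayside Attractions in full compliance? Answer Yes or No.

No

1. emergency-stop system test 398 days ago vs limit 730 → met
2. manufacturer's operating manual absent → not met
3. condition 'runs water rides' holds; restraint system inspection 57 days ago vs limit 60 → met
4. non-destructive testing 368 days ago vs limit 365 → not met
5. daily inspection log audit 48 days ago vs limit 60 → met
6. third-party ride inspection 162 days ago vs limit 120 → not met
7. on-site first responders 2 ≥ 2 → met
8. general liability coverage $4,975,000 ≥ $4,975,000 → met
9. incidents reportable in the past year 1 > 0 → not met
10. height/weight restriction signage absent → not met
11. condition 'runs rides over 30 feet tall' holds; operator training 353 days ago vs limit 365 → met
Not met: 2, 4, 6, 9, 10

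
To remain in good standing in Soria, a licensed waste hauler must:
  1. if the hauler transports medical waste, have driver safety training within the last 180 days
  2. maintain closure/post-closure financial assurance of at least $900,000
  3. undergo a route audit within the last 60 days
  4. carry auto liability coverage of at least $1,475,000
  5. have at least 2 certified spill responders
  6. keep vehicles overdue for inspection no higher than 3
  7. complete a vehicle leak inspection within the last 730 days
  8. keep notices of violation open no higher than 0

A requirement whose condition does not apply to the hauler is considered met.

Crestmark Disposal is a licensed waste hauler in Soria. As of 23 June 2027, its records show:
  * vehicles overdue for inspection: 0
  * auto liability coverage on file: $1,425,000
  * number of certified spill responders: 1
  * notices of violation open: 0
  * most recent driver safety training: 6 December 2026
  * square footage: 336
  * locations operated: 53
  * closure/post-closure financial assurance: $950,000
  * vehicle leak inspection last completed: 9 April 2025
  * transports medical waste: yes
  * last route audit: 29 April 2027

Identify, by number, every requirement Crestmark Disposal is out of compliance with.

1, 4, 5, 7

1. condition 'transports medical waste' holds; driver safety training 199 days ago vs limit 180 → not met
2. closure/post-closure financial assurance $950,000 ≥ $900,000 → met
3. route audit 55 days ago vs limit 60 → met
4. auto liability coverage $1,425,000 < $1,475,000 → not met
5. certified spill responders 1 < 2 → not met
6. vehicles overdue for inspection 0 ≤ 3 → met
7. vehicle leak inspection 805 days ago vs limit 730 → not met
8. notices of violation open 0 ≤ 0 → met
Not met: 1, 4, 5, 7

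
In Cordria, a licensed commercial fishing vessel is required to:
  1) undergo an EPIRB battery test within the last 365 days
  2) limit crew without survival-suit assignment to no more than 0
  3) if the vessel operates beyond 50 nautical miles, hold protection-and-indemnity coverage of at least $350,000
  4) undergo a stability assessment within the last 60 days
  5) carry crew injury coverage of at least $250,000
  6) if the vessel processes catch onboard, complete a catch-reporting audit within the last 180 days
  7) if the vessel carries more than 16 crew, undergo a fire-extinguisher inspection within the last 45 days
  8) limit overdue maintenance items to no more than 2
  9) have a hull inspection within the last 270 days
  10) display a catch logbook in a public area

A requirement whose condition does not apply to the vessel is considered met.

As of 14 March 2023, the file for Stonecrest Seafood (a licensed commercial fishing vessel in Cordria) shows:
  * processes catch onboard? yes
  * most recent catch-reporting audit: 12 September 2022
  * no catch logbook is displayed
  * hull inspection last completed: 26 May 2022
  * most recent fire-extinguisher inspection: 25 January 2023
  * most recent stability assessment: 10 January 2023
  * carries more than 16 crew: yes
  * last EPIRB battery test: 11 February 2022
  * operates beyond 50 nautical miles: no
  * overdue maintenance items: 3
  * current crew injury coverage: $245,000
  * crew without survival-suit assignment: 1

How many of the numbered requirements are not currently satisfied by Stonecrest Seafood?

9

1. EPIRB battery test 396 days ago vs limit 365 → not met
2. crew without survival-suit assignment 1 > 0 → not met
3. condition 'operates beyond 50 nautical miles' does not hold → requirement n/a → met
4. stability assessment 63 days ago vs limit 60 → not met
5. crew injury coverage $245,000 < $250,000 → not met
6. condition 'processes catch onboard' holds; catch-reporting audit 183 days ago vs limit 180 → not met
7. condition 'carries more than 16 crew' holds; fire-extinguisher inspection 48 days ago vs limit 45 → not met
8. overdue maintenance items 3 > 2 → not met
9. hull inspection 292 days ago vs limit 270 → not met
10. catch logbook absent → not met
Not met: 9 of 10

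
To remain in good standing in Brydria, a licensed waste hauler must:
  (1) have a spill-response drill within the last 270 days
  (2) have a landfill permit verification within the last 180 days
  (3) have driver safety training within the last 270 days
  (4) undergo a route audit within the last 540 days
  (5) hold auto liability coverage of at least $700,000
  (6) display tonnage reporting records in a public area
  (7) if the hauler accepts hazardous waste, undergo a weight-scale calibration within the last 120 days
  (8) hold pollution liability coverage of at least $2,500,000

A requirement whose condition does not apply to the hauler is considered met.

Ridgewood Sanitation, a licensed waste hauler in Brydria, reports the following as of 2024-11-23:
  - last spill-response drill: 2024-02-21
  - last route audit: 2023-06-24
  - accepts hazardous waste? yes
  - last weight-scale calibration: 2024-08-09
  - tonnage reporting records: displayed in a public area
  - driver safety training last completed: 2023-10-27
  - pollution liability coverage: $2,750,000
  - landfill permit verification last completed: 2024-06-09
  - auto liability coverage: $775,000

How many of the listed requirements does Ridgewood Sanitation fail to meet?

1. spill-response drill 276 days ago vs limit 270 → not met
2. landfill permit verification 167 days ago vs limit 180 → met
3. driver safety training 393 days ago vs limit 270 → not met
4. route audit 518 days ago vs limit 540 → met
5. auto liability coverage $775,000 ≥ $700,000 → met
6. tonnage reporting records present → met
7. condition 'accepts hazardous waste' holds; weight-scale calibration 106 days ago vs limit 120 → met
8. pollution liability coverage $2,750,000 ≥ $2,500,000 → met
Not met: 2 of 8

2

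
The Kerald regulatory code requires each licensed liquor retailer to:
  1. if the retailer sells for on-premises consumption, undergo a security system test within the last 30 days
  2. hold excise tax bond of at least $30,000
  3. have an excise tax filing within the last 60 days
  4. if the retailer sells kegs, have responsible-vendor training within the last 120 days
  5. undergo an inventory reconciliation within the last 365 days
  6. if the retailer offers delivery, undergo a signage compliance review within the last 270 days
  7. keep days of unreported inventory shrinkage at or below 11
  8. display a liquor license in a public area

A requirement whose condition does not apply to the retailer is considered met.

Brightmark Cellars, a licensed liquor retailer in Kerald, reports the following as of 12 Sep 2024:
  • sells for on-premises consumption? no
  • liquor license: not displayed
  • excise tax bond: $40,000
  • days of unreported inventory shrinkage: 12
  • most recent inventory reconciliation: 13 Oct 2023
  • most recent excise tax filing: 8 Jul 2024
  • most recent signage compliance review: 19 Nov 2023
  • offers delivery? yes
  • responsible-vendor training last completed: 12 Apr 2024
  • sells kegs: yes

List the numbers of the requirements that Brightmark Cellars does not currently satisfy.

3, 4, 6, 7, 8

1. condition 'sells for on-premises consumption' does not hold → requirement n/a → met
2. excise tax bond $40,000 ≥ $30,000 → met
3. excise tax filing 66 days ago vs limit 60 → not met
4. condition 'sells kegs' holds; responsible-vendor training 153 days ago vs limit 120 → not met
5. inventory reconciliation 335 days ago vs limit 365 → met
6. condition 'offers delivery' holds; signage compliance review 298 days ago vs limit 270 → not met
7. days of unreported inventory shrinkage 12 > 11 → not met
8. liquor license absent → not met
Not met: 3, 4, 6, 7, 8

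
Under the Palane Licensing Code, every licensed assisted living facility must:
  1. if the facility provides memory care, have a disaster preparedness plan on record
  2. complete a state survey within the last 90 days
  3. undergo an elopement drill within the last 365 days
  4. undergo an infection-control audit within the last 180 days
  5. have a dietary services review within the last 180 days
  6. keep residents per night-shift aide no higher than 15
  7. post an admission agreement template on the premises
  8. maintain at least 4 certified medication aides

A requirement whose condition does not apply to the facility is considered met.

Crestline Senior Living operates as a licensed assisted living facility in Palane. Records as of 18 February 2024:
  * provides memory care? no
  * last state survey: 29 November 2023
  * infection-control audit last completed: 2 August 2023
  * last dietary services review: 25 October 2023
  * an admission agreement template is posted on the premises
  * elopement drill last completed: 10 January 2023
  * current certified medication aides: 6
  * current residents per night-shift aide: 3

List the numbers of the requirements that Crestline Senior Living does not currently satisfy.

1. condition 'provides memory care' does not hold → requirement n/a → met
2. state survey 81 days ago vs limit 90 → met
3. elopement drill 404 days ago vs limit 365 → not met
4. infection-control audit 200 days ago vs limit 180 → not met
5. dietary services review 116 days ago vs limit 180 → met
6. residents per night-shift aide 3 ≤ 15 → met
7. admission agreement template present → met
8. certified medication aides 6 ≥ 4 → met
Not met: 3, 4

3, 4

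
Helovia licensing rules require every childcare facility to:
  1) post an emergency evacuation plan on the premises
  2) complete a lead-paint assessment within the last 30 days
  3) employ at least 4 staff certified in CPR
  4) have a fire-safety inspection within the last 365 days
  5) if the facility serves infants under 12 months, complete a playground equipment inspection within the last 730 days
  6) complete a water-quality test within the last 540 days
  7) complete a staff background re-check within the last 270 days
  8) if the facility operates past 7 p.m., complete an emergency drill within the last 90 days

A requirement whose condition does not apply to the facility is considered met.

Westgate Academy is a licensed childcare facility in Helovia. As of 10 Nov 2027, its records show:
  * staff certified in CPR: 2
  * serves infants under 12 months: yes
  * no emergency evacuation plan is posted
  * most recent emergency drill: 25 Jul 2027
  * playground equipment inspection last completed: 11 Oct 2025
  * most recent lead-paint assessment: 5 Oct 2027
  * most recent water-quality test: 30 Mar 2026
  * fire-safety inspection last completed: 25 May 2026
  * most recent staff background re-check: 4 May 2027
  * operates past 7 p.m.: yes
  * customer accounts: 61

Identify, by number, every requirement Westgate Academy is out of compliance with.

1. emergency evacuation plan absent → not met
2. lead-paint assessment 36 days ago vs limit 30 → not met
3. staff certified in CPR 2 < 4 → not met
4. fire-safety inspection 534 days ago vs limit 365 → not met
5. condition 'serves infants under 12 months' holds; playground equipment inspection 760 days ago vs limit 730 → not met
6. water-quality test 590 days ago vs limit 540 → not met
7. staff background re-check 190 days ago vs limit 270 → met
8. condition 'operates past 7 p.m.' holds; emergency drill 108 days ago vs limit 90 → not met
Not met: 1, 2, 3, 4, 5, 6, 8

1, 2, 3, 4, 5, 6, 8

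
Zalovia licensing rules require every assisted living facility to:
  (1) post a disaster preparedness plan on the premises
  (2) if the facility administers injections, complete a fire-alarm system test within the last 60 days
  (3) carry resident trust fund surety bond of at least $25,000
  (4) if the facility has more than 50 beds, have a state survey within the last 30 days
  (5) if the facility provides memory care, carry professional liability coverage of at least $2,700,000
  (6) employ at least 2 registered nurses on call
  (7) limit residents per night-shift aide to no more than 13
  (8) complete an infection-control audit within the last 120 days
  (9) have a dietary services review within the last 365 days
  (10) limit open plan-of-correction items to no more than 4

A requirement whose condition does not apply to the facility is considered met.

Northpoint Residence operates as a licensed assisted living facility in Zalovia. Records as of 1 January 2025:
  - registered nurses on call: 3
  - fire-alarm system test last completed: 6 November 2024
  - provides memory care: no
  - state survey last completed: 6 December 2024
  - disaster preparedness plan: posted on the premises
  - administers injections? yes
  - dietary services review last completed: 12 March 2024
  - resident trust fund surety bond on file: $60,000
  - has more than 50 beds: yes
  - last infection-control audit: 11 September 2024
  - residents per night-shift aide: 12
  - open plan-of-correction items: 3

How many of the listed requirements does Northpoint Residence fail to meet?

1. disaster preparedness plan present → met
2. condition 'administers injections' holds; fire-alarm system test 56 days ago vs limit 60 → met
3. resident trust fund surety bond $60,000 ≥ $25,000 → met
4. condition 'has more than 50 beds' holds; state survey 26 days ago vs limit 30 → met
5. condition 'provides memory care' does not hold → requirement n/a → met
6. registered nurses on call 3 ≥ 2 → met
7. residents per night-shift aide 12 ≤ 13 → met
8. infection-control audit 112 days ago vs limit 120 → met
9. dietary services review 295 days ago vs limit 365 → met
10. open plan-of-correction items 3 ≤ 4 → met
Not met: 0 of 10

0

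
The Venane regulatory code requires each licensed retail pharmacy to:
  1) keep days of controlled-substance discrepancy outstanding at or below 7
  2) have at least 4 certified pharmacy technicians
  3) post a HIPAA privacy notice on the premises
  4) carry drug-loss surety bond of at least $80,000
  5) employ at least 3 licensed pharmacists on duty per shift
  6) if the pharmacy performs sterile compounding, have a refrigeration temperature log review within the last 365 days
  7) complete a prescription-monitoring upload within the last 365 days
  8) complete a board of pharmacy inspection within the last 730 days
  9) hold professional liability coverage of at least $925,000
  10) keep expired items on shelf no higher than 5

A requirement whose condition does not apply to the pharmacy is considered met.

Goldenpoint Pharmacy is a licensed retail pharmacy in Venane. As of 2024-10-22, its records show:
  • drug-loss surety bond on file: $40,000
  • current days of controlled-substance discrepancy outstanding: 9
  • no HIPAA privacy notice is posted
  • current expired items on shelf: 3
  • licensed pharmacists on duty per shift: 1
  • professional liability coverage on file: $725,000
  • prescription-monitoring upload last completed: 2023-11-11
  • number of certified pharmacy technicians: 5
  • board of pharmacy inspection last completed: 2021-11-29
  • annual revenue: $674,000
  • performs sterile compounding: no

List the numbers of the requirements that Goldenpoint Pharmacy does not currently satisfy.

1. days of controlled-substance discrepancy outstanding 9 > 7 → not met
2. certified pharmacy technicians 5 ≥ 4 → met
3. HIPAA privacy notice absent → not met
4. drug-loss surety bond $40,000 < $80,000 → not met
5. licensed pharmacists on duty per shift 1 < 3 → not met
6. condition 'performs sterile compounding' does not hold → requirement n/a → met
7. prescription-monitoring upload 346 days ago vs limit 365 → met
8. board of pharmacy inspection 1058 days ago vs limit 730 → not met
9. professional liability coverage $725,000 < $925,000 → not met
10. expired items on shelf 3 ≤ 5 → met
Not met: 1, 3, 4, 5, 8, 9

1, 3, 4, 5, 8, 9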